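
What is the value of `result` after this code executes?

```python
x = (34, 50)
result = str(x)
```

x = (34, 50); result = '(34, 50)'

'(34, 50)'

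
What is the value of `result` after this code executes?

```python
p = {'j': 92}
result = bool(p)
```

p = {'j': 92}; result = True

True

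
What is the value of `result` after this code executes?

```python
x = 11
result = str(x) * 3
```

x = 11; result = '111111'

'111111'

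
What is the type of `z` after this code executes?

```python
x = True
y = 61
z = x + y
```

bool + int = int (bool is subclass of int)

int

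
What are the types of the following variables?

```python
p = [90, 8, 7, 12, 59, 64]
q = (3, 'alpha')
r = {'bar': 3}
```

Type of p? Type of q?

p is assigned a list literal (square brackets); q is assigned a tuple (parenthesized, comma-separated values)

list, tuple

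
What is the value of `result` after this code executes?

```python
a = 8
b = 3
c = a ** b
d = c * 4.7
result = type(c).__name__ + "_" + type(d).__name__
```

a is int; b is int; c is int; d is float; result = 'int_float'

'int_float'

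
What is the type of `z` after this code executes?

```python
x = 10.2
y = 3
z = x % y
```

float % int = float

float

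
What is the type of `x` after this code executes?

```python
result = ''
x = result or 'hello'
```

'or' returns first truthy value (str)

str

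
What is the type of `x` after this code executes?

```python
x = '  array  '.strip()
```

str.strip() returns str

str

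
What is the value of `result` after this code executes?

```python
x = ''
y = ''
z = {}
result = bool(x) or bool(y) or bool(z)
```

x = ''; y = ''; z = {}; result = False

False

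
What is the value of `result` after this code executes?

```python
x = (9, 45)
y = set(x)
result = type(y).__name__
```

x is tuple; y is set; result = 'set'

'set'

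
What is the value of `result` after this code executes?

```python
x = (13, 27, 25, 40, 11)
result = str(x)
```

x = (13, 27, 25, 40, 11); result = '(13, 27, 25, 40, 11)'

'(13, 27, 25, 40, 11)'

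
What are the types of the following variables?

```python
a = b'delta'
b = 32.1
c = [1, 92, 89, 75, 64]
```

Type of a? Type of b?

a is assigned a bytes literal (b'...' prefix); b is assigned a number with a decimal point, so it is a float

bytes, float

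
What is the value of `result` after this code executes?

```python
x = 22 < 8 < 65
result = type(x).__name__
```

x is bool; result = 'bool'

'bool'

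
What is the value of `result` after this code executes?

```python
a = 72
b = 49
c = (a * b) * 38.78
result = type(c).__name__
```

a is int; b is int; c is float; result = 'float'

'float'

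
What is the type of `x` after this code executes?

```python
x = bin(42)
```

bin() returns str representation

str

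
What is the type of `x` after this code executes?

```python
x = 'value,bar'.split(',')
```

str.split() returns list

list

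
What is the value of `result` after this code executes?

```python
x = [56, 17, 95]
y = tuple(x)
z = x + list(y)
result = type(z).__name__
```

x is list; y is tuple; z is list; result = 'list'

'list'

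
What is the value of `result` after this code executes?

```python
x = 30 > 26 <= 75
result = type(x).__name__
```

x is bool; result = 'bool'

'bool'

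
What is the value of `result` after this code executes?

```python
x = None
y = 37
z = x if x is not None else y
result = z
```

x = None; y = 37; z = 37; result = 37

37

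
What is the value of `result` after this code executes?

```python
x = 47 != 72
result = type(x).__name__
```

x is bool; result = 'bool'

'bool'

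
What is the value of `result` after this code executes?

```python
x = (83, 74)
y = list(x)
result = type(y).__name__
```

x is tuple; y is list; result = 'list'

'list'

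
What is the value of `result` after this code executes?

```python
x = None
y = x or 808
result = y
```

x = None; y = 808; result = 808

808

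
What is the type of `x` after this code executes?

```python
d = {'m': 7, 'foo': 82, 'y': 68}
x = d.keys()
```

.keys() returns dict_keys view

dict_keys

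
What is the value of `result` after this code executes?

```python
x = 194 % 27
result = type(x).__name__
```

x is int; result = 'int'

'int'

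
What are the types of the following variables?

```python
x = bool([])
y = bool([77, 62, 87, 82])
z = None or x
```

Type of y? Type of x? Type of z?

bool() returns bool; bool() returns bool; None or bool returns the bool

bool, bool, bool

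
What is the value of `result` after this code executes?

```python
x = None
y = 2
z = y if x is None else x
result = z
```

x = None; y = 2; z = 2; result = 2

2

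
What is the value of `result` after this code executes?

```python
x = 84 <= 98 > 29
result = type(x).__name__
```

x is bool; result = 'bool'

'bool'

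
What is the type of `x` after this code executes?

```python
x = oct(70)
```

oct() returns str representation

str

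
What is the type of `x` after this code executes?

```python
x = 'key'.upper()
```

str.upper() returns str

str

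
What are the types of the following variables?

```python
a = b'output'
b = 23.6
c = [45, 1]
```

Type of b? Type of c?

b is assigned a number with a decimal point, so it is a float; c is assigned a list literal (square brackets)

float, list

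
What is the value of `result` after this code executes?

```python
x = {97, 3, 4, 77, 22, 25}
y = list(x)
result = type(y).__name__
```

x is set; y is list; result = 'list'

'list'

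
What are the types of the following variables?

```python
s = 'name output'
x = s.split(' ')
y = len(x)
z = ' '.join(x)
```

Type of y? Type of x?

len() returns int; str.split() returns list

int, list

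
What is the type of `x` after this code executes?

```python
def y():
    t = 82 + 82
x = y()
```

Function without return returns None

NoneType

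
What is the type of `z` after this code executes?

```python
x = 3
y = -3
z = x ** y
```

int ** negative = float

float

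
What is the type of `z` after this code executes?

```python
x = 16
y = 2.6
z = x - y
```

int - float = float

float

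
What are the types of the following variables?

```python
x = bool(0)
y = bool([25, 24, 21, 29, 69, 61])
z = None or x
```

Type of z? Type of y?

None or bool returns the bool; bool() returns bool

bool, bool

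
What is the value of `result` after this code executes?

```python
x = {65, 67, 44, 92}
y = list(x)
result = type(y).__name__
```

x is set; y is list; result = 'list'

'list'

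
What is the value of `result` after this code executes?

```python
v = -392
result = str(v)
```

v = -392; result = '-392'

'-392'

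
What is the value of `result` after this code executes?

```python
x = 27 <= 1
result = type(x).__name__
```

x is bool; result = 'bool'

'bool'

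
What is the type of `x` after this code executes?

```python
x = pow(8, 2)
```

pow(int, int) returns int

int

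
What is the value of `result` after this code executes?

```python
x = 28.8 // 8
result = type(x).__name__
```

x is float; result = 'float'

'float'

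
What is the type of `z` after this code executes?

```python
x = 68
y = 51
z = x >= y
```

Comparison returns bool

bool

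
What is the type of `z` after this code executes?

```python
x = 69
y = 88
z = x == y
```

Equality comparison returns bool

bool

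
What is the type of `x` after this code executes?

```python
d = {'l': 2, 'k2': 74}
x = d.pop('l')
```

dict.pop() returns the value

int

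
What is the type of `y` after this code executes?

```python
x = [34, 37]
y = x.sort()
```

list.sort() returns None (mutates in place)

NoneType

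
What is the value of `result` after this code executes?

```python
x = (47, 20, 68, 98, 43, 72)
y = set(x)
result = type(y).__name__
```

x is tuple; y is set; result = 'set'

'set'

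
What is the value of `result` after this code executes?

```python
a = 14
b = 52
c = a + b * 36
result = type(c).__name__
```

a is int; b is int; c is int; result = 'int'

'int'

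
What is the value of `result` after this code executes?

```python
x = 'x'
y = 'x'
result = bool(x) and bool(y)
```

x = 'x'; y = 'x'; result = True

True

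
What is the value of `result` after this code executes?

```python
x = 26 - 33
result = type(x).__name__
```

x is int; result = 'int'

'int'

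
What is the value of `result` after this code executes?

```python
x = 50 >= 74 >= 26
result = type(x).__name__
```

x is bool; result = 'bool'

'bool'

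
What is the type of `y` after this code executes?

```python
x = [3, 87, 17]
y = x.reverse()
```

list.reverse() returns None

NoneType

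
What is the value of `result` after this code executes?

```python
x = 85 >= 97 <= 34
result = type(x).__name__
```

x is bool; result = 'bool'

'bool'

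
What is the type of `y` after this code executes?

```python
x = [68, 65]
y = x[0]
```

Indexing list[int] returns int

int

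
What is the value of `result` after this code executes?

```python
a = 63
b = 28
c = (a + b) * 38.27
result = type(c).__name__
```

a is int; b is int; c is float; result = 'float'

'float'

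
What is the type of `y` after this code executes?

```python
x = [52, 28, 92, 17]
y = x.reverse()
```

list.reverse() returns None

NoneType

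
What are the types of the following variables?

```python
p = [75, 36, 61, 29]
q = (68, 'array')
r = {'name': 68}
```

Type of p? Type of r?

p is assigned a list literal (square brackets); r is assigned a dict literal ({key: value})

list, dict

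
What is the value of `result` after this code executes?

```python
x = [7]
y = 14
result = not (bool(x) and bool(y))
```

x = [7]; y = 14; result = False

False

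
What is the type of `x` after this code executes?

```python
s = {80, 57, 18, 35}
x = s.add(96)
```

set.add() returns None (mutates in place)

NoneType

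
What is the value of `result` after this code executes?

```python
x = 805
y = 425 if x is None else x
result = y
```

x = 805; y = 805; result = 805

805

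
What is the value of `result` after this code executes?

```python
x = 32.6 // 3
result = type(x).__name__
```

x is float; result = 'float'

'float'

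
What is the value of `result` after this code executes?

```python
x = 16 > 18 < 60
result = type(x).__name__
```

x is bool; result = 'bool'

'bool'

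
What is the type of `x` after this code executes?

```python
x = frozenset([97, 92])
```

frozenset() returns frozenset

frozenset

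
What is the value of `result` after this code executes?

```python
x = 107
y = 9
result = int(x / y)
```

x = 107; y = 9; result = 11

11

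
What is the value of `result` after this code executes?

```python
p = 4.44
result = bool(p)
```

p = 4.44; result = True

True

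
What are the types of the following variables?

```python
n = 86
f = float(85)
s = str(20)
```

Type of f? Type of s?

f is assigned the result of calling float(), which returns a float; s is assigned the result of calling str(), which returns a str

float, str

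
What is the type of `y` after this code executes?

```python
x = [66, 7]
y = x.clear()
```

list.clear() returns None

NoneType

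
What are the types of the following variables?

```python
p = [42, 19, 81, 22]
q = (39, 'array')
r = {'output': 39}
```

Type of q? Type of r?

q is assigned a tuple (parenthesized, comma-separated values); r is assigned a dict literal ({key: value})

tuple, dict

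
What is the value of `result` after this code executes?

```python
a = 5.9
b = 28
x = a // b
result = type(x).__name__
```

a is float; b is int; x is float; result = 'float'

'float'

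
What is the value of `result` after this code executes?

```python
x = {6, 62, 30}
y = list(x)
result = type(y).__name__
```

x is set; y is list; result = 'list'

'list'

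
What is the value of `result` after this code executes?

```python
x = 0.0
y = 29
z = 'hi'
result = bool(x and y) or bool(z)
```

x = 0.0; y = 29; z = 'hi'; result = True

True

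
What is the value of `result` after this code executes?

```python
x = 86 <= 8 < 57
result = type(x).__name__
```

x is bool; result = 'bool'

'bool'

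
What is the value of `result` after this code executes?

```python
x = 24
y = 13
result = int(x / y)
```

x = 24; y = 13; result = 1

1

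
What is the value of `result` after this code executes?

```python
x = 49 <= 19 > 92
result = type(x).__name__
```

x is bool; result = 'bool'

'bool'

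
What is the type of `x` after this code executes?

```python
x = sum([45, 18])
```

sum() of ints returns int

int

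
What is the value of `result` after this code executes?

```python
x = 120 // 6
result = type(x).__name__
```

x is int; result = 'int'

'int'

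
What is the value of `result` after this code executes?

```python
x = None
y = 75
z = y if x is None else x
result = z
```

x = None; y = 75; z = 75; result = 75

75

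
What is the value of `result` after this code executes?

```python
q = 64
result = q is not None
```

q = 64; result = True

True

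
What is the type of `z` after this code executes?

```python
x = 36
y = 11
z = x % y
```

int % int = int

int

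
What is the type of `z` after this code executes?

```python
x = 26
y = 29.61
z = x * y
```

int * float = float

float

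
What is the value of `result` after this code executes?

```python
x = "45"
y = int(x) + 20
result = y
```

x = '45'; y = 65; result = 65

65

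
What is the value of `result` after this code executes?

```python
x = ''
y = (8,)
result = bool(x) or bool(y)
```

x = ''; y = (8,); result = True

True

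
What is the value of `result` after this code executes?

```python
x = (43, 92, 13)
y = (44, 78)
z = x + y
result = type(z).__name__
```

x is tuple; y is tuple; z is tuple; result = 'tuple'

'tuple'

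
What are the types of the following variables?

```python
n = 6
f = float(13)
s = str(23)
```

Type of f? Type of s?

f is assigned the result of calling float(), which returns a float; s is assigned the result of calling str(), which returns a str

float, str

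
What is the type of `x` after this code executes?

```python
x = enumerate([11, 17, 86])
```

enumerate() returns an enumerate object

enumerate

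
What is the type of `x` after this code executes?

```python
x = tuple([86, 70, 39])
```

tuple() constructor returns tuple

tuple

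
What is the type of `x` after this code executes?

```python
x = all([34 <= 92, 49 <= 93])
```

all() returns bool

bool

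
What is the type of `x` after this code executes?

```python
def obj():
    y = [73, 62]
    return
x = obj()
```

Bare return returns None

NoneType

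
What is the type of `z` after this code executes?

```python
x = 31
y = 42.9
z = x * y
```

int * float = float

float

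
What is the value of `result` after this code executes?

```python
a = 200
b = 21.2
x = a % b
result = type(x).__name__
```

a is int; b is float; x is float; result = 'float'

'float'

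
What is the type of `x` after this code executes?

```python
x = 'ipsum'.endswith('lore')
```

str.endswith() returns bool

bool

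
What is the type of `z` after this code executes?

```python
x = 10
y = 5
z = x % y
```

int % int = int

int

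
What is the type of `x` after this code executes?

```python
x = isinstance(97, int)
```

isinstance() returns bool

bool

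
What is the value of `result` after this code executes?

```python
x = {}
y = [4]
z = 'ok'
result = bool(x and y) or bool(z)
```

x = {}; y = [4]; z = 'ok'; result = True

True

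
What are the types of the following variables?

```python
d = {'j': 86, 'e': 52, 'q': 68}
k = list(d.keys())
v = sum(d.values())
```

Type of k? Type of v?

list() converts to list; sum of ints is int

list, int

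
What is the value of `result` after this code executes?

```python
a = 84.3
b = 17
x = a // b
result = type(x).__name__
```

a is float; b is int; x is float; result = 'float'

'float'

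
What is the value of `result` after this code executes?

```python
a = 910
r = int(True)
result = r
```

a = 910; r = 1; result = 1

1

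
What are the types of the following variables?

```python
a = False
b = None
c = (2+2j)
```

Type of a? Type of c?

a is assigned the constant False, which has type bool; c is assigned (2+2j), an int plus an imaginary literal (j suffix), which evaluates to complex

bool, complex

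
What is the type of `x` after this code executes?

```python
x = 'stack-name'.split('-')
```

str.split() returns list

list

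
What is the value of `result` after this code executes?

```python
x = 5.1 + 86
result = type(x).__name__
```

x is float; result = 'float'

'float'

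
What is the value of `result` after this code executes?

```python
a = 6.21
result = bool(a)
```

a = 6.21; result = True

True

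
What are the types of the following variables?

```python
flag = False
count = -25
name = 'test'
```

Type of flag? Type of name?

flag is assigned the constant False, which has type bool; name is assigned a quoted string literal, so it is a str

bool, str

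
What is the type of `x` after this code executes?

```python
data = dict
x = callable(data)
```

callable() returns bool

bool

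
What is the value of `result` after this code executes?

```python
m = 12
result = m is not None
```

m = 12; result = True

True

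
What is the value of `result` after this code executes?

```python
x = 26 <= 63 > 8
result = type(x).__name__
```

x is bool; result = 'bool'

'bool'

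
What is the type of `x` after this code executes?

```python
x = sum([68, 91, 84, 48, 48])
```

sum() of ints returns int

int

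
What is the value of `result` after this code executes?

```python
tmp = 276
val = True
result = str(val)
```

tmp = 276; val = True; result = 'True'

'True'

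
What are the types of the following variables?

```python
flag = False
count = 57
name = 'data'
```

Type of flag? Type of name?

flag is assigned the constant False, which has type bool; name is assigned a quoted string literal, so it is a str

bool, str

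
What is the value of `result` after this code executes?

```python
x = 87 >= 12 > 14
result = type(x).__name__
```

x is bool; result = 'bool'

'bool'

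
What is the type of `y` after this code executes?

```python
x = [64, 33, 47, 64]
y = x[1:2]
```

Slicing a list returns a list

list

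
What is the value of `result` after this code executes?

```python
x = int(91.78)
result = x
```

x = 91; result = 91

91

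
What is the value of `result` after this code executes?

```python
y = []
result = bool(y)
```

y = []; result = False

False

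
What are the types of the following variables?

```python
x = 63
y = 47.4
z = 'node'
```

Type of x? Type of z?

x is assigned a bare integer (no decimal point), so it is an int; z is assigned a quoted string literal, so it is a str

int, str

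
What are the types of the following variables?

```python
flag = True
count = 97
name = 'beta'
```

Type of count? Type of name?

count is assigned a bare integer (no decimal point), so it is an int; name is assigned a quoted string literal, so it is a str

int, str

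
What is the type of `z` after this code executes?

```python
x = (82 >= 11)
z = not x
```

'not' returns bool

bool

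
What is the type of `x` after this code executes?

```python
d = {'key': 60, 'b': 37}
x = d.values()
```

.values() returns dict_values view

dict_values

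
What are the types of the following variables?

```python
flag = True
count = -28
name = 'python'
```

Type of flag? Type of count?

flag is assigned the constant True, which has type bool; count is assigned a bare integer (no decimal point), so it is an int

bool, int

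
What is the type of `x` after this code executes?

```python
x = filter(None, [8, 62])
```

filter() returns a filter object

filter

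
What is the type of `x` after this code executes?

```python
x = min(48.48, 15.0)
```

min() of floats returns float

float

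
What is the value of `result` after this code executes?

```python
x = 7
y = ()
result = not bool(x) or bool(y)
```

x = 7; y = (); result = False

False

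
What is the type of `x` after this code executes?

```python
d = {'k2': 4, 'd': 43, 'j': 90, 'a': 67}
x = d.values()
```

.values() returns dict_values view

dict_values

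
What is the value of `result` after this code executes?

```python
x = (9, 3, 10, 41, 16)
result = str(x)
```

x = (9, 3, 10, 41, 16); result = '(9, 3, 10, 41, 16)'

'(9, 3, 10, 41, 16)'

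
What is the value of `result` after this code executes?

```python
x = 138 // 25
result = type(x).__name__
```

x is int; result = 'int'

'int'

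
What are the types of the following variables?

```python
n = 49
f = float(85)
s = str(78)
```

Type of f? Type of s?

f is assigned the result of calling float(), which returns a float; s is assigned the result of calling str(), which returns a str

float, str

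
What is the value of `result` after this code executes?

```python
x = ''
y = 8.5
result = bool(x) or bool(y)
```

x = ''; y = 8.5; result = True

True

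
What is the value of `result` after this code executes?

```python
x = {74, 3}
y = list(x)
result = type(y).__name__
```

x is set; y is list; result = 'list'

'list'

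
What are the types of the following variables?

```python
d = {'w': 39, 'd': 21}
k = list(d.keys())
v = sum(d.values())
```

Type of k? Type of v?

list() converts to list; sum of ints is int

list, int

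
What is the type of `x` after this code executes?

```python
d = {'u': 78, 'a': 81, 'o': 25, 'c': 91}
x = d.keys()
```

.keys() returns dict_keys view

dict_keys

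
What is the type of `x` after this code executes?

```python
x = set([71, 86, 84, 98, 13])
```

set() constructor returns set

set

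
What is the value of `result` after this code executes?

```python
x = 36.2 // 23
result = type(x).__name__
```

x is float; result = 'float'

'float'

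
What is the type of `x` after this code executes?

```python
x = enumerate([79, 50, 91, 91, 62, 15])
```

enumerate() returns an enumerate object

enumerate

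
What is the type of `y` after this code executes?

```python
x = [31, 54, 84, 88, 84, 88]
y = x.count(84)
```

list.count() returns int

int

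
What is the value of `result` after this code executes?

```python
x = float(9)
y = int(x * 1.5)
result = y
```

x = 9.0; y = 13; result = 13

13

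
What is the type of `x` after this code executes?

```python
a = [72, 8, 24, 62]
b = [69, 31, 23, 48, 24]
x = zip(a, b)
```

zip() returns a zip object

zip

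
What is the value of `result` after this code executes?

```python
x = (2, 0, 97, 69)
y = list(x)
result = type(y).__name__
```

x is tuple; y is list; result = 'list'

'list'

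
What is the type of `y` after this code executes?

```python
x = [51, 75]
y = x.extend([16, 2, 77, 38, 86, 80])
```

list.extend() returns None

NoneType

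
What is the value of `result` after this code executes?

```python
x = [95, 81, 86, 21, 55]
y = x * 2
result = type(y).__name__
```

x is list; y is list; result = 'list'

'list'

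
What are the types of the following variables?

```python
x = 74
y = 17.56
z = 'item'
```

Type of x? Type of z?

x is assigned a bare integer (no decimal point), so it is an int; z is assigned a quoted string literal, so it is a str

int, str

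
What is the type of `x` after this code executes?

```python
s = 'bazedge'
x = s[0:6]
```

Slicing a str returns str

str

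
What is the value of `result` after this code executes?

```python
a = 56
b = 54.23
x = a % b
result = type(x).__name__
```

a is int; b is float; x is float; result = 'float'

'float'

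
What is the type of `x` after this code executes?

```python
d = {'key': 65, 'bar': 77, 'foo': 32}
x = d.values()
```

.values() returns dict_values view

dict_values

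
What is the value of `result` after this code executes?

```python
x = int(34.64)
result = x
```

x = 34; result = 34

34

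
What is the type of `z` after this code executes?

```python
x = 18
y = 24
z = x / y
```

int / int = float

float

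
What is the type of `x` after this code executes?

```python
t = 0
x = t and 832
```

'and' returns first falsy value (0 is int)

int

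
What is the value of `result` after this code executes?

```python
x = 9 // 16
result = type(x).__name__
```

x is int; result = 'int'

'int'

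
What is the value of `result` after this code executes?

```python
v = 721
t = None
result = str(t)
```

v = 721; t = None; result = 'None'

'None'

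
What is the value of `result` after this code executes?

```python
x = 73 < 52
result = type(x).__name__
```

x is bool; result = 'bool'

'bool'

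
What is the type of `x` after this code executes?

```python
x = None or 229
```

'or' with None returns the other truthy value

int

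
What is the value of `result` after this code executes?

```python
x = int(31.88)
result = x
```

x = 31; result = 31

31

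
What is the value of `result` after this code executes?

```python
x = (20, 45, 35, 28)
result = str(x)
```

x = (20, 45, 35, 28); result = '(20, 45, 35, 28)'

'(20, 45, 35, 28)'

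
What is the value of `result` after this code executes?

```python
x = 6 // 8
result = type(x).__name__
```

x is int; result = 'int'

'int'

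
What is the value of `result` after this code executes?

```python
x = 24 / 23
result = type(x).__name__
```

x is float; result = 'float'

'float'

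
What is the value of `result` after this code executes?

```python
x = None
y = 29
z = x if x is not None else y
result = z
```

x = None; y = 29; z = 29; result = 29

29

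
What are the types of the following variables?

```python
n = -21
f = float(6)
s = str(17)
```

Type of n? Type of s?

n is assigned a bare integer (no decimal point), so it is an int; s is assigned the result of calling str(), which returns a str

int, str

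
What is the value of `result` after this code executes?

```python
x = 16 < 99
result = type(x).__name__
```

x is bool; result = 'bool'

'bool'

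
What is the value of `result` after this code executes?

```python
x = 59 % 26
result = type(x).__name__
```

x is int; result = 'int'

'int'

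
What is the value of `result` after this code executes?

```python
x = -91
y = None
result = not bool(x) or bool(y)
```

x = -91; y = None; result = False

False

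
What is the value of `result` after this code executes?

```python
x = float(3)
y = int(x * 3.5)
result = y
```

x = 3.0; y = 10; result = 10

10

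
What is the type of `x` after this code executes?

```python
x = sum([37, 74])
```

sum() of ints returns int

int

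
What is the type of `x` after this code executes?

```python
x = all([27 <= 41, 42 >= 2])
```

all() returns bool

bool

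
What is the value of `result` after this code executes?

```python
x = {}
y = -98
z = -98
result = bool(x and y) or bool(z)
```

x = {}; y = -98; z = -98; result = True

True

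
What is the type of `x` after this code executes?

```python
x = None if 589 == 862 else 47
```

589 == 862 is False, so the else branch is taken

int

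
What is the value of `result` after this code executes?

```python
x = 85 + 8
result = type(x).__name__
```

x is int; result = 'int'

'int'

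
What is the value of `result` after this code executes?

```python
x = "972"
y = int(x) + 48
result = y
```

x = '972'; y = 1020; result = 1020

1020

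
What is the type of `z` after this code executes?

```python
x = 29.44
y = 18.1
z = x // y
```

float // float = float

float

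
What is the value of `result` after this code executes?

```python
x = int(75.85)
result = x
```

x = 75; result = 75

75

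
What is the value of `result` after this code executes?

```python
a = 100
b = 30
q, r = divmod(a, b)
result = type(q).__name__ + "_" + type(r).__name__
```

a is int; b is int; q is int; r is int; result = 'int_int'

'int_int'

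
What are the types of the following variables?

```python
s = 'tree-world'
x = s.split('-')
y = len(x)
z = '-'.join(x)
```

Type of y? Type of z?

len() returns int; str.join() returns str

int, str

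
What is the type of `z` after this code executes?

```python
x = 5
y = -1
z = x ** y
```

int ** negative = float

float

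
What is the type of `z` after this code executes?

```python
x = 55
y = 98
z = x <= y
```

Comparison returns bool

bool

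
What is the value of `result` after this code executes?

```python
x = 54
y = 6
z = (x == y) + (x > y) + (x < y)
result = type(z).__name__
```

x is int; y is int; z is int; result = 'int'

'int'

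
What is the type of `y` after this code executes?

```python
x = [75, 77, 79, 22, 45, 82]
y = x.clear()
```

list.clear() returns None

NoneType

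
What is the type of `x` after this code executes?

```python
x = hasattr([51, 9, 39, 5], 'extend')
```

hasattr() returns bool

bool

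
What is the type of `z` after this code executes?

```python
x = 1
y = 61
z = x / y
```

int / int = float

float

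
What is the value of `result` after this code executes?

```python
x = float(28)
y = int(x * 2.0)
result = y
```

x = 28.0; y = 56; result = 56

56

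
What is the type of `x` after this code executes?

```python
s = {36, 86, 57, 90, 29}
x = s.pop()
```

Popping from set[int] returns int

int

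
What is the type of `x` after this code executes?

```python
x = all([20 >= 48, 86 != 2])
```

all() returns bool

bool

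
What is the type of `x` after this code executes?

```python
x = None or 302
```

'or' with None returns the other truthy value

int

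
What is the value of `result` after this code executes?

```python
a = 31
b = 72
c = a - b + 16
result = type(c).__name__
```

a is int; b is int; c is int; result = 'int'

'int'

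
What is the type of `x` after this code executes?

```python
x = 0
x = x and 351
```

'and' returns first falsy value (0 is int)

int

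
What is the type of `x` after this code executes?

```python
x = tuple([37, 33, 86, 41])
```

tuple() constructor returns tuple

tuple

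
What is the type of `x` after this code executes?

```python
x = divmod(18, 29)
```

divmod() returns tuple of (quotient, remainder)

tuple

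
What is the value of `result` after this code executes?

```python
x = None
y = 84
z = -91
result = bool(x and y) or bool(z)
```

x = None; y = 84; z = -91; result = True

True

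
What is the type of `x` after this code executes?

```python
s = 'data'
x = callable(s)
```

callable() returns bool

bool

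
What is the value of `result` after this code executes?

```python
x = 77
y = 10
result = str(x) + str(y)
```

x = 77; y = 10; result = '7710'

'7710'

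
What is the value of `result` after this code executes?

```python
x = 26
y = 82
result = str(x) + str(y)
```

x = 26; y = 82; result = '2682'

'2682'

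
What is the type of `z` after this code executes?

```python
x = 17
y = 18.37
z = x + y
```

int + float = float

float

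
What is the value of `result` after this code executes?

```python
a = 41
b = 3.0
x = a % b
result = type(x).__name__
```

a is int; b is float; x is float; result = 'float'

'float'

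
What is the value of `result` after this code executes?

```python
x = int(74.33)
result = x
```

x = 74; result = 74

74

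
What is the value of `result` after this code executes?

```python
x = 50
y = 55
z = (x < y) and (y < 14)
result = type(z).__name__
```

x is int; y is int; z is bool; result = 'bool'

'bool'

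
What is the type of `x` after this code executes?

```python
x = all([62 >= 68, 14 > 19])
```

all() returns bool

bool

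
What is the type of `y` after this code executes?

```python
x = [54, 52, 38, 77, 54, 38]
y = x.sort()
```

list.sort() returns None (mutates in place)

NoneType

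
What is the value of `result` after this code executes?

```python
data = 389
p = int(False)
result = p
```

data = 389; p = 0; result = 0

0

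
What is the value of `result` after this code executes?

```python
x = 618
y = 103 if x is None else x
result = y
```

x = 618; y = 618; result = 618

618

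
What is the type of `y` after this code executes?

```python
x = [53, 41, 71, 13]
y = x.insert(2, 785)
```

list.insert() returns None

NoneType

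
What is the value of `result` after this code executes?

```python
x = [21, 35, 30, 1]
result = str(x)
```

x = [21, 35, 30, 1]; result = '[21, 35, 30, 1]'

'[21, 35, 30, 1]'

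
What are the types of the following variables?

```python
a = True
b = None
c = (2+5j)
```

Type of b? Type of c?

b is assigned None, whose type is NoneType; c is assigned (2+5j), an int plus an imaginary literal (j suffix), which evaluates to complex

NoneType, complex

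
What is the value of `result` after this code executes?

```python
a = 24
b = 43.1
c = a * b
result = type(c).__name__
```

a is int; b is float; c is float; result = 'float'

'float'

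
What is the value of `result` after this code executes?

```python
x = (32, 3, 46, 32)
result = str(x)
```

x = (32, 3, 46, 32); result = '(32, 3, 46, 32)'

'(32, 3, 46, 32)'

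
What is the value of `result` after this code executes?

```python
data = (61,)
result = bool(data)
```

data = (61,); result = True

True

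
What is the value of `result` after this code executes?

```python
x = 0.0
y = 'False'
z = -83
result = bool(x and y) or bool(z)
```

x = 0.0; y = 'False'; z = -83; result = True

True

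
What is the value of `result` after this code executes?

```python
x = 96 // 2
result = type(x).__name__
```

x is int; result = 'int'

'int'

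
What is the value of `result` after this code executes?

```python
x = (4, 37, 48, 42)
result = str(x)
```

x = (4, 37, 48, 42); result = '(4, 37, 48, 42)'

'(4, 37, 48, 42)'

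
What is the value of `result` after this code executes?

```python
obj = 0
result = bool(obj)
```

obj = 0; result = False

False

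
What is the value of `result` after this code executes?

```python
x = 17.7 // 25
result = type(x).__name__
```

x is float; result = 'float'

'float'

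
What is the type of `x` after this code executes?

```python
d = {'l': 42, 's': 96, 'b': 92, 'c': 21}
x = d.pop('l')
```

dict.pop() returns the value

int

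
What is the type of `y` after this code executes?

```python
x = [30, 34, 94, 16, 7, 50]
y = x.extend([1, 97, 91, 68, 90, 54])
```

list.extend() returns None

NoneType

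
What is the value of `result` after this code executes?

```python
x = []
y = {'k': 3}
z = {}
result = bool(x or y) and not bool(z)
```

x = []; y = {'k': 3}; z = {}; result = True

True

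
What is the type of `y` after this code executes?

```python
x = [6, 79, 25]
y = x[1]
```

Indexing list[int] returns int

int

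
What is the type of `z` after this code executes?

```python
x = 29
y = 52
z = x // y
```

int // int = int

int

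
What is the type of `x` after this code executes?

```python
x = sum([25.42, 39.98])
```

sum() of floats returns float

float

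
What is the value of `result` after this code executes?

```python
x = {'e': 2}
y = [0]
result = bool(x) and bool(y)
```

x = {'e': 2}; y = [0]; result = True

True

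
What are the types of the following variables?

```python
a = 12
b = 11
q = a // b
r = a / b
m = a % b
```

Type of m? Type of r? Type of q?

% of ints returns int; / returns float; // returns int

int, float, int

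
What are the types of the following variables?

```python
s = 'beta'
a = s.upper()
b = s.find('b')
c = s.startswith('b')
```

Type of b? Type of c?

find() returns int; startswith() returns bool

int, bool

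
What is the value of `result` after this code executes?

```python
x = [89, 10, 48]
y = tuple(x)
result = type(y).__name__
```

x is list; y is tuple; result = 'tuple'

'tuple'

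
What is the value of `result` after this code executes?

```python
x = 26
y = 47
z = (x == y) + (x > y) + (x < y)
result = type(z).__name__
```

x is int; y is int; z is int; result = 'int'

'int'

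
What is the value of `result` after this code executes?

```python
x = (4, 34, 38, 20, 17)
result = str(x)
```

x = (4, 34, 38, 20, 17); result = '(4, 34, 38, 20, 17)'

'(4, 34, 38, 20, 17)'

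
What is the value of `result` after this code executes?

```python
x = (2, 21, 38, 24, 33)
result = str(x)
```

x = (2, 21, 38, 24, 33); result = '(2, 21, 38, 24, 33)'

'(2, 21, 38, 24, 33)'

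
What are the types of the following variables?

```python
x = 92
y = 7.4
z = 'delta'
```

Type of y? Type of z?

y is assigned a number with a decimal point, so it is a float; z is assigned a quoted string literal, so it is a str

float, str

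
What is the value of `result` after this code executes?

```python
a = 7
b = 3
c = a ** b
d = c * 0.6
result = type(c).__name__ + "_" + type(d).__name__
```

a is int; b is int; c is int; d is float; result = 'int_float'

'int_float'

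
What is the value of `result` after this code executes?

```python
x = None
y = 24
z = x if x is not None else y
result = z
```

x = None; y = 24; z = 24; result = 24

24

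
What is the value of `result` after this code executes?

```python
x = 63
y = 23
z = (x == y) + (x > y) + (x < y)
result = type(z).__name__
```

x is int; y is int; z is int; result = 'int'

'int'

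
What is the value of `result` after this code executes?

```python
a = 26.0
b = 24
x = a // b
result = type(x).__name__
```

a is float; b is int; x is float; result = 'float'

'float'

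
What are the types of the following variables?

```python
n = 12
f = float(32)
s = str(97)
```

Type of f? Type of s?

f is assigned the result of calling float(), which returns a float; s is assigned the result of calling str(), which returns a str

float, str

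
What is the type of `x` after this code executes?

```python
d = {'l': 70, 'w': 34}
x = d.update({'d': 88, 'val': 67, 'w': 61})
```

dict.update() returns None

NoneType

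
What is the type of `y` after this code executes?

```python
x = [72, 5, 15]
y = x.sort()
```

list.sort() returns None (mutates in place)

NoneType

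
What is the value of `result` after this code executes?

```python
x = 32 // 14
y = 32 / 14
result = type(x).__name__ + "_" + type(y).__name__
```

x is int; y is float; result = 'int_float'

'int_float'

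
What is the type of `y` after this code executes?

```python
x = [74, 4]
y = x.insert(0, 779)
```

list.insert() returns None

NoneType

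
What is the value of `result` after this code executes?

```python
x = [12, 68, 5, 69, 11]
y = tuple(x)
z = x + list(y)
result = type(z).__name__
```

x is list; y is tuple; z is list; result = 'list'

'list'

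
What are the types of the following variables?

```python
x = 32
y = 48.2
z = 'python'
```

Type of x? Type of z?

x is assigned a bare integer (no decimal point), so it is an int; z is assigned a quoted string literal, so it is a str

int, str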